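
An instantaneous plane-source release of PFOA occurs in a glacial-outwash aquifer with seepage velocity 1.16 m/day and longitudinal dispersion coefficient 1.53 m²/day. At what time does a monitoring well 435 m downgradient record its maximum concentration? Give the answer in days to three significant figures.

374 days

For the 1D instantaneous-source solution, setting ∂C/∂t = 0 at fixed x gives v²t² + 2Dt − x² = 0, so t = (√(D² + v²x²) − D)/v².
√(D² + v²x²) = √(1.53² + 1.16² × 435²) = 504.6; v² = 1.3456.
t = (504.6 − 1.53)/1.3456 = 374 days (vs. the pure-advection estimate x/v = 375 d).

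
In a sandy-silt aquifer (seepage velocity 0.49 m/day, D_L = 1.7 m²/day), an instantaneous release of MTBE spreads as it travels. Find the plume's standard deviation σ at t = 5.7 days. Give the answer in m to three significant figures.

Dispersive spreading gives a Gaussian with σ² = 2Dt; advection only shifts the center.
σ = √(2 × 1.7 × 5.7) = 4.40 m.

4.40 m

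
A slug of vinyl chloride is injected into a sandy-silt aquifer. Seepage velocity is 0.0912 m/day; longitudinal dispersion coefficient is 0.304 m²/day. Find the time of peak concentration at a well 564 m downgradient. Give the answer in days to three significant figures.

For the 1D instantaneous-source solution, setting ∂C/∂t = 0 at fixed x gives v²t² + 2Dt − x² = 0, so t = (√(D² + v²x²) − D)/v².
√(D² + v²x²) = √(0.304² + 0.0912² × 564²) = 51.44; v² = 0.00831744.
t = (51.44 − 0.304)/0.00831744 = 6150 days (vs. the pure-advection estimate x/v = 6180 d).

6150 days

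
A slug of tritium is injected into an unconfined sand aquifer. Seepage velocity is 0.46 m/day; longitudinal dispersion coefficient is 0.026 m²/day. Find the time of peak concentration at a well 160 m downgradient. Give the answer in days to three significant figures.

For the 1D instantaneous-source solution, setting ∂C/∂t = 0 at fixed x gives v²t² + 2Dt − x² = 0, so t = (√(D² + v²x²) − D)/v².
√(D² + v²x²) = √(0.026² + 0.46² × 160²) = 73.60; v² = 0.2116.
t = (73.60 − 0.026)/0.2116 = 348 days (vs. the pure-advection estimate x/v = 348 d).

348 days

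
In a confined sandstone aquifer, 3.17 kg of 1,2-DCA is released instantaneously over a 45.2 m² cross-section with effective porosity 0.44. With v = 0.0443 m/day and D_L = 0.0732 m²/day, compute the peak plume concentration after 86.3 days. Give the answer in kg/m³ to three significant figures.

The peak of an instantaneous 1D plume sits at x = vt; there the Gaussian factor is 1 and C_max = M/(n_e·A·√(4πDt)), where n_e·A is the pore area the mass is dissolved in.
√(4πDt) = √(4π × 0.0732 × 86.3) = 8.910 m, so C_max = 3.17/(0.44 × 45.2 × 8.910) = 0.0179 kg/m³.

0.0179 kg/m³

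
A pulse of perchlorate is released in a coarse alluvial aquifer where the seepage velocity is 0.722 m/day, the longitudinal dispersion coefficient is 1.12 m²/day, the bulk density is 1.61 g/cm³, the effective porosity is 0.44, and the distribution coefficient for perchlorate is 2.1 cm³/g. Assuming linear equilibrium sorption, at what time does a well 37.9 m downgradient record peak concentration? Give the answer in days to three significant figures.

438 days

Retardation factor R = 1 + ρ_b·K_d/n = 1 + 1.61 × 2.1/0.44 = 8.684.
Sorption retards both mechanisms: v_R = v/R = 0.08314 m/day, D_R = D/R = 0.1290 m²/day.
Peak time from v_R²t² + 2D_R t − x² = 0: t = (√(D_R² + v_R²x²) − D_R)/v_R².
√(D_R² + v_R²x²) = √(0.1290² + 0.08314² × 37.9²) = 3.154; v_R² = 0.006912.
t = (3.154 − 0.1290)/0.006912 = 438 days.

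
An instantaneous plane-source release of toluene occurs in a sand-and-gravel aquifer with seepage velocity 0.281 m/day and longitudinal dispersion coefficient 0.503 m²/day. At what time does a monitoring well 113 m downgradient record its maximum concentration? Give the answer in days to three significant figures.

For the 1D instantaneous-source solution, setting ∂C/∂t = 0 at fixed x gives v²t² + 2Dt − x² = 0, so t = (√(D² + v²x²) − D)/v².
√(D² + v²x²) = √(0.503² + 0.281² × 113²) = 31.76; v² = 0.078961.
t = (31.76 − 0.503)/0.078961 = 396 days (vs. the pure-advection estimate x/v = 402 d).

396 days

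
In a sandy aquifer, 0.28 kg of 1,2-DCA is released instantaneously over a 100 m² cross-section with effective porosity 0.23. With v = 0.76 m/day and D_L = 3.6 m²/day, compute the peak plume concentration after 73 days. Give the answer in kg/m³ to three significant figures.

The peak of an instantaneous 1D plume sits at x = vt; there the Gaussian factor is 1 and C_max = M/(n_e·A·√(4πDt)), where n_e·A is the pore area the mass is dissolved in.
√(4πDt) = √(4π × 3.6 × 73) = 57.47 m, so C_max = 0.28/(0.23 × 100 × 57.47) = 0.000212 kg/m³.

0.000212 kg/m³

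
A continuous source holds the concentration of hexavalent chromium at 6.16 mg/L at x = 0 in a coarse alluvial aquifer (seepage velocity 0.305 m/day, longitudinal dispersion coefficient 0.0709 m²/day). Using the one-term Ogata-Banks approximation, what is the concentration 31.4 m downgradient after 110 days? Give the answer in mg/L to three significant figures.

For a continuous step input, C/C₀ ≈ ½·erfc((x−vt)/(2√(Dt))).
vt = 0.305 × 110 = 33.55 m and 2√(Dt) = 2√(0.0709 × 110) = 5.585 m.
Argument (x−vt)/(2√(Dt)) = (31.4 − 33.55)/5.585 = -0.3850; ½·erfc(-0.3850) = 0.7069.
C = 6.16 × 0.7069 = 4.35 mg/L.

4.35 mg/L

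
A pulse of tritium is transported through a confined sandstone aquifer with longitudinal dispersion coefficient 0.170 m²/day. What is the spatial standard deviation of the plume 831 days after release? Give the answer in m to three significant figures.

16.8 m

Dispersive spreading gives a Gaussian with σ² = 2Dt; advection only shifts the center.
σ = √(2 × 0.170 × 831) = 16.8 m.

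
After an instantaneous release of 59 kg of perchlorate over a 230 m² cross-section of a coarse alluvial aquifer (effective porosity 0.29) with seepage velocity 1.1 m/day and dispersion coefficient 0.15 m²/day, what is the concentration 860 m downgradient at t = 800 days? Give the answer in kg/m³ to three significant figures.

0.00990 kg/m³

For an instantaneous plane source, C(x,t) = M/(n_e·A·√(4πDt)) · exp(−(x−vt)²/(4Dt)), with n_e·A the pore (flow) area.
Plume center vt = 1.1 × 800 = 880 m, so the well at 860 m is 20 m upgradient of the peak.
√(4πDt) = 38.83 m, giving peak height M/(n_e·A·√(4πDt)) = 59/(0.29 × 230 × 38.83) = 0.02278 kg/m³.
(x−vt)²/(4Dt) = (-20)²/(4 × 0.15 × 800) = 0.8333; exp(−0.8333) = 0.4346.
C = 0.02278 × 0.4346 = 0.00990 kg/m³.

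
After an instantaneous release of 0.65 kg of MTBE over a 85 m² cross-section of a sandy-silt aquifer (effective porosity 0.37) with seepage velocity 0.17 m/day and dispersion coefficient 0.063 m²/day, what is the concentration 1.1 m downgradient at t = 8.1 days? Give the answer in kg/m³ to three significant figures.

0.00786 kg/m³

For an instantaneous plane source, C(x,t) = M/(n_e·A·√(4πDt)) · exp(−(x−vt)²/(4Dt)), with n_e·A the pore (flow) area.
Plume center vt = 0.17 × 8.1 = 1.377 m, so the well at 1.1 m is 0.277 m upgradient of the peak.
√(4πDt) = 2.532 m, giving peak height M/(n_e·A·√(4πDt)) = 0.65/(0.37 × 85 × 2.532) = 0.008163 kg/m³.
(x−vt)²/(4Dt) = (-0.277)²/(4 × 0.063 × 8.1) = 0.03759; exp(−0.03759) = 0.9631.
C = 0.008163 × 0.9631 = 0.00786 kg/m³.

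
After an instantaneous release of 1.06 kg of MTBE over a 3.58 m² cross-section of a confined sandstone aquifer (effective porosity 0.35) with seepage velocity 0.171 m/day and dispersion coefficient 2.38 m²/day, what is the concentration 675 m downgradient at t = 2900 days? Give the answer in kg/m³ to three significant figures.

For an instantaneous plane source, C(x,t) = M/(n_e·A·√(4πDt)) · exp(−(x−vt)²/(4Dt)), with n_e·A the pore (flow) area.
Plume center vt = 0.171 × 2900 = 495.9 m, so the well at 675 m is 179.1 m downgradient of the peak.
√(4πDt) = 294.5 m, giving peak height M/(n_e·A·√(4πDt)) = 1.06/(0.35 × 3.58 × 294.5) = 0.002873 kg/m³.
(x−vt)²/(4Dt) = (179.1)²/(4 × 2.38 × 2900) = 1.162; exp(−1.162) = 0.3129.
C = 0.002873 × 0.3129 = 0.000899 kg/m³.

0.000899 kg/m³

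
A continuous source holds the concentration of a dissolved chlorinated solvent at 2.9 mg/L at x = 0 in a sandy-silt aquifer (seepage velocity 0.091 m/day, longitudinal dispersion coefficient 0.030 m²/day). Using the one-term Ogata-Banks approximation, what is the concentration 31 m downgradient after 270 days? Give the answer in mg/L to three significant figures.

For a continuous step input, C/C₀ ≈ ½·erfc((x−vt)/(2√(Dt))).
vt = 0.091 × 270 = 24.57 m and 2√(Dt) = 2√(0.030 × 270) = 5.692 m.
Argument (x−vt)/(2√(Dt)) = (31 − 24.57)/5.692 = 1.130; ½·erfc(1.130) = 0.05501.
C = 2.9 × 0.05501 = 0.160 mg/L.

0.160 mg/L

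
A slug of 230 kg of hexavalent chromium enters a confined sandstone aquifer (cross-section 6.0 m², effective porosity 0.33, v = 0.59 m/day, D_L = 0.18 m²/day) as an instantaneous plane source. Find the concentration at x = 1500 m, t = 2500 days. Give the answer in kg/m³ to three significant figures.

For an instantaneous plane source, C(x,t) = M/(n_e·A·√(4πDt)) · exp(−(x−vt)²/(4Dt)), with n_e·A the pore (flow) area.
Plume center vt = 0.59 × 2500 = 1475 m, so the well at 1500 m is 25 m downgradient of the peak.
√(4πDt) = 75.20 m, giving peak height M/(n_e·A·√(4πDt)) = 230/(0.33 × 6.0 × 75.20) = 1.545 kg/m³.
(x−vt)²/(4Dt) = (25)²/(4 × 0.18 × 2500) = 0.3472; exp(−0.3472) = 0.7067.
C = 1.545 × 0.7067 = 1.09 kg/m³.

1.09 kg/m³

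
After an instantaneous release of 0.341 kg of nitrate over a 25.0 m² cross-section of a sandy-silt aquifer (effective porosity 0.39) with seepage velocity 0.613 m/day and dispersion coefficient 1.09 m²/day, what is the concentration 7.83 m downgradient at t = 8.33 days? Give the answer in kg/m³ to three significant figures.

0.00267 kg/m³

For an instantaneous plane source, C(x,t) = M/(n_e·A·√(4πDt)) · exp(−(x−vt)²/(4Dt)), with n_e·A the pore (flow) area.
Plume center vt = 0.613 × 8.33 = 5.10629 m, so the well at 7.83 m is 2.72371 m downgradient of the peak.
√(4πDt) = 10.68 m, giving peak height M/(n_e·A·√(4πDt)) = 0.341/(0.39 × 25.0 × 10.68) = 0.003275 kg/m³.
(x−vt)²/(4Dt) = (2.72371)²/(4 × 1.09 × 8.33) = 0.2043; exp(−0.2043) = 0.8152.
C = 0.003275 × 0.8152 = 0.00267 kg/m³.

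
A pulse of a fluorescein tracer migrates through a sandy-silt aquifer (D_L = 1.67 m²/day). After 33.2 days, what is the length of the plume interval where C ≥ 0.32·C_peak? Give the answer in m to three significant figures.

31.8 m

The plume is Gaussian with σ = √(2Dt) = √(2 × 1.67 × 33.2) = 10.53 m.
C/C_peak = exp(−Δx²/(2σ²)) = 0.32 ⇒ Δx = σ·√(−2 ln 0.32) = 10.53 × 1.510 = 15.90 m.
Width = 2Δx = 31.8 m.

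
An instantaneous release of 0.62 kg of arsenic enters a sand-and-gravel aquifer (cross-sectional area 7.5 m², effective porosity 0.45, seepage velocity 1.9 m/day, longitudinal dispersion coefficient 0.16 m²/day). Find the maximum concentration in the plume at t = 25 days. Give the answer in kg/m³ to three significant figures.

0.0259 kg/m³

The peak of an instantaneous 1D plume sits at x = vt; there the Gaussian factor is 1 and C_max = M/(n_e·A·√(4πDt)), where n_e·A is the pore area the mass is dissolved in.
√(4πDt) = √(4π × 0.16 × 25) = 7.090 m, so C_max = 0.62/(0.45 × 7.5 × 7.090) = 0.0259 kg/m³.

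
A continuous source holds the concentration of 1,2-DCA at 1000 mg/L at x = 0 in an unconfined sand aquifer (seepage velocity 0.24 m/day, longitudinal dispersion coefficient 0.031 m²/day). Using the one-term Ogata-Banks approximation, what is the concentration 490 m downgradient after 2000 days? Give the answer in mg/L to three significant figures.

185 mg/L

For a continuous step input, C/C₀ ≈ ½·erfc((x−vt)/(2√(Dt))).
vt = 0.24 × 2000 = 480 m and 2√(Dt) = 2√(0.031 × 2000) = 15.75 m.
Argument (x−vt)/(2√(Dt)) = (490 − 480)/15.75 = 0.6349; ½·erfc(0.6349) = 0.1846.
C = 1000 × 0.1846 = 185 mg/L.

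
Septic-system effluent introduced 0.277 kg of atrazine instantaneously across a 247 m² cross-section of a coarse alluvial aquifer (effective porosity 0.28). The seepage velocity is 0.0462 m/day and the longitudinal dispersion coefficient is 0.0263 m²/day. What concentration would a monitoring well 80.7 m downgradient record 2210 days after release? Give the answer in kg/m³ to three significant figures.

For an instantaneous plane source, C(x,t) = M/(n_e·A·√(4πDt)) · exp(−(x−vt)²/(4Dt)), with n_e·A the pore (flow) area.
Plume center vt = 0.0462 × 2210 = 102.102 m, so the well at 80.7 m is 21.402 m upgradient of the peak.
√(4πDt) = 27.03 m, giving peak height M/(n_e·A·√(4πDt)) = 0.277/(0.28 × 247 × 27.03) = 0.0001482 kg/m³.
(x−vt)²/(4Dt) = (-21.402)²/(4 × 0.0263 × 2210) = 1.970; exp(−1.970) = 0.1395.
C = 0.0001482 × 0.1395 = 2.07e-05 kg/m³.

2.07e-05 kg/m³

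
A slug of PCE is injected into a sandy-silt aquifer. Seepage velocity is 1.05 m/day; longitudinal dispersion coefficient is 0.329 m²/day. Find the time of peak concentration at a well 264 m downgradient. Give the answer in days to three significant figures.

251 days

For the 1D instantaneous-source solution, setting ∂C/∂t = 0 at fixed x gives v²t² + 2Dt − x² = 0, so t = (√(D² + v²x²) − D)/v².
√(D² + v²x²) = √(0.329² + 1.05² × 264²) = 277.2; v² = 1.1025.
t = (277.2 − 0.329)/1.1025 = 251 days (vs. the pure-advection estimate x/v = 251 d).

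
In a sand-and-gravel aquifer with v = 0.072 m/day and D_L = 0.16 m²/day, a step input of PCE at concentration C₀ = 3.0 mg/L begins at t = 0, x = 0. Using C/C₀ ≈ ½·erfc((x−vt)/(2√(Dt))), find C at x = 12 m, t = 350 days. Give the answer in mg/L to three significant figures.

2.68 mg/L

For a continuous step input, C/C₀ ≈ ½·erfc((x−vt)/(2√(Dt))).
vt = 0.072 × 350 = 25.2 m and 2√(Dt) = 2√(0.16 × 350) = 14.97 m.
Argument (x−vt)/(2√(Dt)) = (12 − 25.2)/14.97 = -0.8818; ½·erfc(-0.8818) = 0.8938.
C = 3.0 × 0.8938 = 2.68 mg/L.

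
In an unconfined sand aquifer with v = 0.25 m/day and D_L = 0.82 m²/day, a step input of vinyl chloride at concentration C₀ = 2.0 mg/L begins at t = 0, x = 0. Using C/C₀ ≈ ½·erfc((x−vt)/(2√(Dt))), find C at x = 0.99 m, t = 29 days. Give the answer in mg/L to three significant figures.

1.64 mg/L

For a continuous step input, C/C₀ ≈ ½·erfc((x−vt)/(2√(Dt))).
vt = 0.25 × 29 = 7.25 m and 2√(Dt) = 2√(0.82 × 29) = 9.753 m.
Argument (x−vt)/(2√(Dt)) = (0.99 − 7.25)/9.753 = -0.6419; ½·erfc(-0.6419) = 0.8180.
C = 2.0 × 0.8180 = 1.64 mg/L.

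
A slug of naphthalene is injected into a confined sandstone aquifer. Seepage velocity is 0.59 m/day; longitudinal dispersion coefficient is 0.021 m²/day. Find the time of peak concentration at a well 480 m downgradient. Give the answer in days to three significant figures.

813 days

For the 1D instantaneous-source solution, setting ∂C/∂t = 0 at fixed x gives v²t² + 2Dt − x² = 0, so t = (√(D² + v²x²) − D)/v².
√(D² + v²x²) = √(0.021² + 0.59² × 480²) = 283.2; v² = 0.3481.
t = (283.2 − 0.021)/0.3481 = 813 days (vs. the pure-advection estimate x/v = 814 d).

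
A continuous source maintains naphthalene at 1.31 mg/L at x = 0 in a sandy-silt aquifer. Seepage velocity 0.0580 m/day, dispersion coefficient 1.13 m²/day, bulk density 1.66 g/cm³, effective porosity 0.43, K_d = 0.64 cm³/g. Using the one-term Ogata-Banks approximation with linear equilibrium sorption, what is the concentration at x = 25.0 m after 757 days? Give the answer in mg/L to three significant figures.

Retardation factor R = 1 + ρ_b·K_d/n = 1 + 1.66 × 0.64/0.43 = 3.471.
Sorption retards both mechanisms: v_R = v/R = 0.01671 m/day, D_R = D/R = 0.3256 m²/day.
v_R·t = 0.01671 × 757 = 12.64947 m; 2√(D_R t) = 31.40 m; argument = (25.0 − 12.64947)/31.40 = 0.3933.
C = C₀ × ½·erfc(0.3933) = 1.31 × 0.2890 = 0.379 mg/L.

0.379 mg/L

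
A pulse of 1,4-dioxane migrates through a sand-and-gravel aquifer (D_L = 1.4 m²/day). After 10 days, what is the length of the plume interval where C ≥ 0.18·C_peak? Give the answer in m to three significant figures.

The plume is Gaussian with σ = √(2Dt) = √(2 × 1.4 × 10) = 5.292 m.
C/C_peak = exp(−Δx²/(2σ²)) = 0.18 ⇒ Δx = σ·√(−2 ln 0.18) = 5.292 × 1.852 = 9.801 m.
Width = 2Δx = 19.6 m.

19.6 m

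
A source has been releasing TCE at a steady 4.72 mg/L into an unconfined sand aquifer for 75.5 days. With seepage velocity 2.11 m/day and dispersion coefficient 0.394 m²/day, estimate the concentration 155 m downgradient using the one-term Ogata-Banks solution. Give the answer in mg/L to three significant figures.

For a continuous step input, C/C₀ ≈ ½·erfc((x−vt)/(2√(Dt))).
vt = 2.11 × 75.5 = 159.305 m and 2√(Dt) = 2√(0.394 × 75.5) = 10.91 m.
Argument (x−vt)/(2√(Dt)) = (155 − 159.305)/10.91 = -0.3946; ½·erfc(-0.3946) = 0.7116.
C = 4.72 × 0.7116 = 3.36 mg/L.

3.36 mg/L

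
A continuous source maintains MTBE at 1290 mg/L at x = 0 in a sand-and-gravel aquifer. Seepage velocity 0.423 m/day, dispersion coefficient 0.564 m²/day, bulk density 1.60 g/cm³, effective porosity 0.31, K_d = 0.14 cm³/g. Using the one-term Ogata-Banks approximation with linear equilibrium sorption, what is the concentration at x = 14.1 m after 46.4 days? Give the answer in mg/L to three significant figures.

402 mg/L

Retardation factor R = 1 + ρ_b·K_d/n = 1 + 1.60 × 0.14/0.31 = 1.723.
Sorption retards both mechanisms: v_R = v/R = 0.2455 m/day, D_R = D/R = 0.3273 m²/day.
v_R·t = 0.2455 × 46.4 = 11.3912 m; 2√(D_R t) = 7.794 m; argument = (14.1 − 11.3912)/7.794 = 0.3475.
C = C₀ × ½·erfc(0.3475) = 1290 × 0.3116 = 402 mg/L.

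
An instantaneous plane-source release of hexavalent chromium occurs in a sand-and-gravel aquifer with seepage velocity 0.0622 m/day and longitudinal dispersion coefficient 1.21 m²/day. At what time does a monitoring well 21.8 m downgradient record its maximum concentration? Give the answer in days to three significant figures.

157 days

For the 1D instantaneous-source solution, setting ∂C/∂t = 0 at fixed x gives v²t² + 2Dt − x² = 0, so t = (√(D² + v²x²) − D)/v².
√(D² + v²x²) = √(1.21² + 0.0622² × 21.8²) = 1.817; v² = 0.00386884.
t = (1.817 − 1.21)/0.00386884 = 157 days (vs. the pure-advection estimate x/v = 350 d).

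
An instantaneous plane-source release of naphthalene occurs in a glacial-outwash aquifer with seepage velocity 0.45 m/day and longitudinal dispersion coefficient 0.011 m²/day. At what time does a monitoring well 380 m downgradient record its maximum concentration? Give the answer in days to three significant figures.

844 days

For the 1D instantaneous-source solution, setting ∂C/∂t = 0 at fixed x gives v²t² + 2Dt − x² = 0, so t = (√(D² + v²x²) − D)/v².
√(D² + v²x²) = √(0.011² + 0.45² × 380²) = 171.0; v² = 0.2025.
t = (171.0 − 0.011)/0.2025 = 844 days (vs. the pure-advection estimate x/v = 844 d).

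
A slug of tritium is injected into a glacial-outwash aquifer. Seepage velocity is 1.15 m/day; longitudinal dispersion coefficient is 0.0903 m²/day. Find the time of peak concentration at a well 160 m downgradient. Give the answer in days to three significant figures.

For the 1D instantaneous-source solution, setting ∂C/∂t = 0 at fixed x gives v²t² + 2Dt − x² = 0, so t = (√(D² + v²x²) − D)/v².
√(D² + v²x²) = √(0.0903² + 1.15² × 160²) = 184.0; v² = 1.3225.
t = (184.0 − 0.0903)/1.3225 = 139 days (vs. the pure-advection estimate x/v = 139 d).

139 days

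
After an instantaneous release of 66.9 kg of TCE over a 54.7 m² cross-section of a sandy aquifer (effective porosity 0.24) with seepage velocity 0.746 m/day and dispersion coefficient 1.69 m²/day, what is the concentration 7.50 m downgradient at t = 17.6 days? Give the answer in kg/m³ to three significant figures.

0.202 kg/m³

For an instantaneous plane source, C(x,t) = M/(n_e·A·√(4πDt)) · exp(−(x−vt)²/(4Dt)), with n_e·A the pore (flow) area.
Plume center vt = 0.746 × 17.6 = 13.1296 m, so the well at 7.50 m is 5.6296 m upgradient of the peak.
√(4πDt) = 19.33 m, giving peak height M/(n_e·A·√(4πDt)) = 66.9/(0.24 × 54.7 × 19.33) = 0.2636 kg/m³.
(x−vt)²/(4Dt) = (-5.6296)²/(4 × 1.69 × 17.6) = 0.2664; exp(−0.2664) = 0.7661.
C = 0.2636 × 0.7661 = 0.202 kg/m³.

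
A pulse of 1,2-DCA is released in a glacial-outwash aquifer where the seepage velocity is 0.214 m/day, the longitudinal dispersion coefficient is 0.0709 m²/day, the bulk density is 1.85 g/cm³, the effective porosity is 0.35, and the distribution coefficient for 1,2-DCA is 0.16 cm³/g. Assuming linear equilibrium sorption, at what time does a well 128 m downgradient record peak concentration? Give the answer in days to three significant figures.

1100 days

Retardation factor R = 1 + ρ_b·K_d/n = 1 + 1.85 × 0.16/0.35 = 1.846.
Sorption retards both mechanisms: v_R = v/R = 0.1159 m/day, D_R = D/R = 0.03841 m²/day.
Peak time from v_R²t² + 2D_R t − x² = 0: t = (√(D_R² + v_R²x²) − D_R)/v_R².
√(D_R² + v_R²x²) = √(0.03841² + 0.1159² × 128²) = 14.84; v_R² = 0.01343.
t = (14.84 − 0.03841)/0.01343 = 1100 days.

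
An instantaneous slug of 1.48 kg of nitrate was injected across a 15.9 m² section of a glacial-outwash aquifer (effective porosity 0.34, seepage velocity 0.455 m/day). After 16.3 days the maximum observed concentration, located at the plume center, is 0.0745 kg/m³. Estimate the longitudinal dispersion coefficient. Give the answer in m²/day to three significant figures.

At the plume center C_max = M/(n_e·A·√(4πDt)), so D = M²/(4πt·(n_e·A·C_max)²).
n_e·A·C_max = 0.34 × 15.9 × 0.0745 = 0.4027 kg/m.
D = 1.48²/(4π × 16.3 × 0.4027²) = 0.0659 m²/day.

0.0659 m²/day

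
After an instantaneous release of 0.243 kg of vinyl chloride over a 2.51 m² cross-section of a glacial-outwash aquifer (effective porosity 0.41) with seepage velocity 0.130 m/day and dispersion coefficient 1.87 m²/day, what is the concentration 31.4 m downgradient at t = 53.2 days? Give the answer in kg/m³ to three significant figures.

0.00148 kg/m³

For an instantaneous plane source, C(x,t) = M/(n_e·A·√(4πDt)) · exp(−(x−vt)²/(4Dt)), with n_e·A the pore (flow) area.
Plume center vt = 0.130 × 53.2 = 6.916 m, so the well at 31.4 m is 24.484 m downgradient of the peak.
√(4πDt) = 35.36 m, giving peak height M/(n_e·A·√(4πDt)) = 0.243/(0.41 × 2.51 × 35.36) = 0.006678 kg/m³.
(x−vt)²/(4Dt) = (24.484)²/(4 × 1.87 × 53.2) = 1.506; exp(−1.506) = 0.2218.
C = 0.006678 × 0.2218 = 0.00148 kg/m³.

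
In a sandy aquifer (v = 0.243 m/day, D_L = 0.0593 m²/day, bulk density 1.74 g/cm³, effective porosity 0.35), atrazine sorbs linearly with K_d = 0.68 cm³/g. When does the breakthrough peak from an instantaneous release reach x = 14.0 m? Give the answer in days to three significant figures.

Retardation factor R = 1 + ρ_b·K_d/n = 1 + 1.74 × 0.68/0.35 = 4.381.
Sorption retards both mechanisms: v_R = v/R = 0.05547 m/day, D_R = D/R = 0.01354 m²/day.
Peak time from v_R²t² + 2D_R t − x² = 0: t = (√(D_R² + v_R²x²) − D_R)/v_R².
√(D_R² + v_R²x²) = √(0.01354² + 0.05547² × 14.0²) = 0.7767; v_R² = 0.003077.
t = (0.7767 − 0.01354)/0.003077 = 248 days.

248 days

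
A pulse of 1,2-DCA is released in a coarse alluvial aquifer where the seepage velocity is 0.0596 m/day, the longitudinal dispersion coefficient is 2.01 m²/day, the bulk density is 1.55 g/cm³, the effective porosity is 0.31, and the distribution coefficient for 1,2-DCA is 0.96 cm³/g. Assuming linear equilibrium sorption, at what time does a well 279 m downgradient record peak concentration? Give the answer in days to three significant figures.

24100 days

Retardation factor R = 1 + ρ_b·K_d/n = 1 + 1.55 × 0.96/0.31 = 5.800.
Sorption retards both mechanisms: v_R = v/R = 0.01028 m/day, D_R = D/R = 0.3466 m²/day.
Peak time from v_R²t² + 2D_R t − x² = 0: t = (√(D_R² + v_R²x²) − D_R)/v_R².
√(D_R² + v_R²x²) = √(0.3466² + 0.01028² × 279²) = 2.889; v_R² = 0.0001057.
t = (2.889 − 0.3466)/0.0001057 = 24100 days.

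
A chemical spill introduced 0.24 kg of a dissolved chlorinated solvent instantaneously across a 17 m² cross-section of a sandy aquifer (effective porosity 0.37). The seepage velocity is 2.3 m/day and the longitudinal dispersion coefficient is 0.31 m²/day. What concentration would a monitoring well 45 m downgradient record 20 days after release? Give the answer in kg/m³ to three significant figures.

For an instantaneous plane source, C(x,t) = M/(n_e·A·√(4πDt)) · exp(−(x−vt)²/(4Dt)), with n_e·A the pore (flow) area.
Plume center vt = 2.3 × 20 = 46 m, so the well at 45 m is 1 m upgradient of the peak.
√(4πDt) = 8.827 m, giving peak height M/(n_e·A·√(4πDt)) = 0.24/(0.37 × 17 × 8.827) = 0.004323 kg/m³.
(x−vt)²/(4Dt) = (-1)²/(4 × 0.31 × 20) = 0.04032; exp(−0.04032) = 0.9605.
C = 0.004323 × 0.9605 = 0.00415 kg/m³.

0.00415 kg/m³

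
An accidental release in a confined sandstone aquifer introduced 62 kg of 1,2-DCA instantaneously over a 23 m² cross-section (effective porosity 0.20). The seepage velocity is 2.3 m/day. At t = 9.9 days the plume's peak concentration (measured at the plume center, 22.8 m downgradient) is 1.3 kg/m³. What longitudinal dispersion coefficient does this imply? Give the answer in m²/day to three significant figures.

0.864 m²/day

At the plume center C_max = M/(n_e·A·√(4πDt)), so D = M²/(4πt·(n_e·A·C_max)²).
n_e·A·C_max = 0.20 × 23 × 1.3 = 5.980 kg/m.
D = 62²/(4π × 9.9 × 5.980²) = 0.864 m²/day.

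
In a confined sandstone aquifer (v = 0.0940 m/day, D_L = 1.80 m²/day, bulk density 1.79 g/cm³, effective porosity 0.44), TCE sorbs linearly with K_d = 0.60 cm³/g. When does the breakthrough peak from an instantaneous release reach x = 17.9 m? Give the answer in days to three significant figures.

Retardation factor R = 1 + ρ_b·K_d/n = 1 + 1.79 × 0.60/0.44 = 3.441.
Sorption retards both mechanisms: v_R = v/R = 0.02732 m/day, D_R = D/R = 0.5231 m²/day.
Peak time from v_R²t² + 2D_R t − x² = 0: t = (√(D_R² + v_R²x²) − D_R)/v_R².
√(D_R² + v_R²x²) = √(0.5231² + 0.02732² × 17.9²) = 0.7161; v_R² = 0.0007464.
t = (0.7161 − 0.5231)/0.0007464 = 259 days.

259 days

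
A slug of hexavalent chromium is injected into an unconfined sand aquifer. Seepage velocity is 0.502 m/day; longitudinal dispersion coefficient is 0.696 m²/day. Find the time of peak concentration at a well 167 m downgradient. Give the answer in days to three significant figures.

330 days

For the 1D instantaneous-source solution, setting ∂C/∂t = 0 at fixed x gives v²t² + 2Dt − x² = 0, so t = (√(D² + v²x²) − D)/v².
√(D² + v²x²) = √(0.696² + 0.502² × 167²) = 83.84; v² = 0.252004.
t = (83.84 − 0.696)/0.252004 = 330 days (vs. the pure-advection estimate x/v = 333 d).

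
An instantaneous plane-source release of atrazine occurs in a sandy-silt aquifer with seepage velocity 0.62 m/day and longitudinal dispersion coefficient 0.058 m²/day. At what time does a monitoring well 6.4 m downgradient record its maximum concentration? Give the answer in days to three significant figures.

10.2 days

For the 1D instantaneous-source solution, setting ∂C/∂t = 0 at fixed x gives v²t² + 2Dt − x² = 0, so t = (√(D² + v²x²) − D)/v².
√(D² + v²x²) = √(0.058² + 0.62² × 6.4²) = 3.968; v² = 0.3844.
t = (3.968 − 0.058)/0.3844 = 10.2 days (vs. the pure-advection estimate x/v = 10.3 d).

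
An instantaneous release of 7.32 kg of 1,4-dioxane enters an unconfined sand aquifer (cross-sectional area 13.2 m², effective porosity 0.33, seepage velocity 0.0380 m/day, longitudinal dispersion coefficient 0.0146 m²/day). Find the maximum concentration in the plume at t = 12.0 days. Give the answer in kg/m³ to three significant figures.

1.13 kg/m³

The peak of an instantaneous 1D plume sits at x = vt; there the Gaussian factor is 1 and C_max = M/(n_e·A·√(4πDt)), where n_e·A is the pore area the mass is dissolved in.
√(4πDt) = √(4π × 0.0146 × 12.0) = 1.484 m, so C_max = 7.32/(0.33 × 13.2 × 1.484) = 1.13 kg/m³.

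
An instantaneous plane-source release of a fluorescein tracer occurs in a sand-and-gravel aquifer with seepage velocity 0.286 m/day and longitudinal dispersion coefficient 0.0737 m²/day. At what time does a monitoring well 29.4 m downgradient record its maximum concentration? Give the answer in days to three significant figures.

For the 1D instantaneous-source solution, setting ∂C/∂t = 0 at fixed x gives v²t² + 2Dt − x² = 0, so t = (√(D² + v²x²) − D)/v².
√(D² + v²x²) = √(0.0737² + 0.286² × 29.4²) = 8.409; v² = 0.081796.
t = (8.409 − 0.0737)/0.081796 = 102 days (vs. the pure-advection estimate x/v = 103 d).

102 days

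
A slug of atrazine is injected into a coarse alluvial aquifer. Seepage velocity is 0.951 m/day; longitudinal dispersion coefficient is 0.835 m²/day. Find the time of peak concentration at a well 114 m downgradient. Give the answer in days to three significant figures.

For the 1D instantaneous-source solution, setting ∂C/∂t = 0 at fixed x gives v²t² + 2Dt − x² = 0, so t = (√(D² + v²x²) − D)/v².
√(D² + v²x²) = √(0.835² + 0.951² × 114²) = 108.4; v² = 0.904401.
t = (108.4 − 0.835)/0.904401 = 119 days (vs. the pure-advection estimate x/v = 120 d).

119 days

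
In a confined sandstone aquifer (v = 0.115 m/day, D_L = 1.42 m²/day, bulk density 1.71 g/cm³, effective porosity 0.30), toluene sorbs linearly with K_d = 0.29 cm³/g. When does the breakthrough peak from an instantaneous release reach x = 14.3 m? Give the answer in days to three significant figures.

Retardation factor R = 1 + ρ_b·K_d/n = 1 + 1.71 × 0.29/0.30 = 2.653.
Sorption retards both mechanisms: v_R = v/R = 0.04335 m/day, D_R = D/R = 0.5352 m²/day.
Peak time from v_R²t² + 2D_R t − x² = 0: t = (√(D_R² + v_R²x²) − D_R)/v_R².
√(D_R² + v_R²x²) = √(0.5352² + 0.04335² × 14.3²) = 0.8190; v_R² = 0.001879.
t = (0.8190 − 0.5352)/0.001879 = 151 days.

151 days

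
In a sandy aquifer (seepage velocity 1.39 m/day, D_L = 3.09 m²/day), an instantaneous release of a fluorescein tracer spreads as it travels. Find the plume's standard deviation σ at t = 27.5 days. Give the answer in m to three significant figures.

Dispersive spreading gives a Gaussian with σ² = 2Dt; advection only shifts the center.
σ = √(2 × 3.09 × 27.5) = 13.0 m.

13.0 m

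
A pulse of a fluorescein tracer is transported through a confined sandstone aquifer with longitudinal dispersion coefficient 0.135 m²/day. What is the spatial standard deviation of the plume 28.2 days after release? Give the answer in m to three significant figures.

Dispersive spreading gives a Gaussian with σ² = 2Dt; advection only shifts the center.
σ = √(2 × 0.135 × 28.2) = 2.76 m.

2.76 m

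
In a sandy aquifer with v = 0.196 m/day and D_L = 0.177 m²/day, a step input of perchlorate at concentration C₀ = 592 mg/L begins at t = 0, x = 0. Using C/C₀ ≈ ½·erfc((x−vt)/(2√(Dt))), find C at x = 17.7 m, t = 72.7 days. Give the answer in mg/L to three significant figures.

For a continuous step input, C/C₀ ≈ ½·erfc((x−vt)/(2√(Dt))).
vt = 0.196 × 72.7 = 14.2492 m and 2√(Dt) = 2√(0.177 × 72.7) = 7.174 m.
Argument (x−vt)/(2√(Dt)) = (17.7 − 14.2492)/7.174 = 0.4810; ½·erfc(0.4810) = 0.2482.
C = 592 × 0.2482 = 147 mg/L.

147 mg/L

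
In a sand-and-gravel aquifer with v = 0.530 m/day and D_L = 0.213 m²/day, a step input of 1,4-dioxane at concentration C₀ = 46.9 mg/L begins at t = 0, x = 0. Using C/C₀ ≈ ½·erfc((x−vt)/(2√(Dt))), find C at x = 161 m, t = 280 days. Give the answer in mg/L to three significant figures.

5.83 mg/L

For a continuous step input, C/C₀ ≈ ½·erfc((x−vt)/(2√(Dt))).
vt = 0.530 × 280 = 148.4 m and 2√(Dt) = 2√(0.213 × 280) = 15.45 m.
Argument (x−vt)/(2√(Dt)) = (161 − 148.4)/15.45 = 0.8155; ½·erfc(0.8155) = 0.1244.
C = 46.9 × 0.1244 = 5.83 mg/L.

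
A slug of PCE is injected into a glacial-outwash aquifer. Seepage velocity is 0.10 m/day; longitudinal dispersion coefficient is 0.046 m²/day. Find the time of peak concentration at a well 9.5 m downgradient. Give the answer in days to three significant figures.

90.5 days

For the 1D instantaneous-source solution, setting ∂C/∂t = 0 at fixed x gives v²t² + 2Dt − x² = 0, so t = (√(D² + v²x²) − D)/v².
√(D² + v²x²) = √(0.046² + 0.10² × 9.5²) = 0.9511; v² = 0.01.
t = (0.9511 − 0.046)/0.01 = 90.5 days (vs. the pure-advection estimate x/v = 95.0 d).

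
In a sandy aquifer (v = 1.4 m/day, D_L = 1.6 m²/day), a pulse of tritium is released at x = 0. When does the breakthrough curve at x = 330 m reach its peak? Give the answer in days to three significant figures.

235 days

For the 1D instantaneous-source solution, setting ∂C/∂t = 0 at fixed x gives v²t² + 2Dt − x² = 0, so t = (√(D² + v²x²) − D)/v².
√(D² + v²x²) = √(1.6² + 1.4² × 330²) = 462.0; v² = 1.96.
t = (462.0 − 1.6)/1.96 = 235 days (vs. the pure-advection estimate x/v = 236 d).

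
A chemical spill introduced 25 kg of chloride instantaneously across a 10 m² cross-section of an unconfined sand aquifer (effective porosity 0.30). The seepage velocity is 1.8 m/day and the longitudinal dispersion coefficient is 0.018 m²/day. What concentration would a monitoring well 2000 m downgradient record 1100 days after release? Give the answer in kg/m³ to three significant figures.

For an instantaneous plane source, C(x,t) = M/(n_e·A·√(4πDt)) · exp(−(x−vt)²/(4Dt)), with n_e·A the pore (flow) area.
Plume center vt = 1.8 × 1100 = 1980 m, so the well at 2000 m is 20 m downgradient of the peak.
√(4πDt) = 15.77 m, giving peak height M/(n_e·A·√(4πDt)) = 25/(0.30 × 10 × 15.77) = 0.5284 kg/m³.
(x−vt)²/(4Dt) = (20)²/(4 × 0.018 × 1100) = 5.051; exp(−5.051) = 0.006403.
C = 0.5284 × 0.006403 = 0.00338 kg/m³.

0.00338 kg/m³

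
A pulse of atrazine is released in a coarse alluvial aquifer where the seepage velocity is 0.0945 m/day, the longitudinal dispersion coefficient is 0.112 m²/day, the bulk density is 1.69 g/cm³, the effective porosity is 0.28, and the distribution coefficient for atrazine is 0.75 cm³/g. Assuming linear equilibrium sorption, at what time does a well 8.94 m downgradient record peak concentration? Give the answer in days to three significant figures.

458 days

Retardation factor R = 1 + ρ_b·K_d/n = 1 + 1.69 × 0.75/0.28 = 5.527.
Sorption retards both mechanisms: v_R = v/R = 0.01710 m/day, D_R = D/R = 0.02026 m²/day.
Peak time from v_R²t² + 2D_R t − x² = 0: t = (√(D_R² + v_R²x²) − D_R)/v_R².
√(D_R² + v_R²x²) = √(0.02026² + 0.01710² × 8.94²) = 0.1542; v_R² = 0.0002924.
t = (0.1542 − 0.02026)/0.0002924 = 458 days.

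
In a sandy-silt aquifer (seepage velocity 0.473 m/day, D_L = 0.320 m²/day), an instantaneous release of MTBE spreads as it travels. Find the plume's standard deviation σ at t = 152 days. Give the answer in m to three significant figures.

9.86 m

Dispersive spreading gives a Gaussian with σ² = 2Dt; advection only shifts the center.
σ = √(2 × 0.320 × 152) = 9.86 m.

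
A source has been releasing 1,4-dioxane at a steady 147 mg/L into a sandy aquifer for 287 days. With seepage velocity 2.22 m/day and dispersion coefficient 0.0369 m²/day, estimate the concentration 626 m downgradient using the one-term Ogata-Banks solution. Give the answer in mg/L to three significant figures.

For a continuous step input, C/C₀ ≈ ½·erfc((x−vt)/(2√(Dt))).
vt = 2.22 × 287 = 637.14 m and 2√(Dt) = 2√(0.0369 × 287) = 6.509 m.
Argument (x−vt)/(2√(Dt)) = (626 − 637.14)/6.509 = -1.711; ½·erfc(-1.711) = 0.9922.
C = 147 × 0.9922 = 146 mg/L.

146 mg/L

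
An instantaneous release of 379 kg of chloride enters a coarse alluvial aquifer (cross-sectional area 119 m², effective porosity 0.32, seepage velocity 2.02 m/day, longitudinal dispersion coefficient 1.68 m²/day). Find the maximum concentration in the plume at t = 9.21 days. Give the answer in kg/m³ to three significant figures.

The peak of an instantaneous 1D plume sits at x = vt; there the Gaussian factor is 1 and C_max = M/(n_e·A·√(4πDt)), where n_e·A is the pore area the mass is dissolved in.
√(4πDt) = √(4π × 1.68 × 9.21) = 13.94 m, so C_max = 379/(0.32 × 119 × 13.94) = 0.714 kg/m³.

0.714 kg/m³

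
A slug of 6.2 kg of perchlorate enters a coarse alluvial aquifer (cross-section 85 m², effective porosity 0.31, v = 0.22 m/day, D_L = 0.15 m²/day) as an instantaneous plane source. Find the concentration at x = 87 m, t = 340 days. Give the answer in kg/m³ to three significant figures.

0.00448 kg/m³

For an instantaneous plane source, C(x,t) = M/(n_e·A·√(4πDt)) · exp(−(x−vt)²/(4Dt)), with n_e·A the pore (flow) area.
Plume center vt = 0.22 × 340 = 74.8 m, so the well at 87 m is 12.2 m downgradient of the peak.
√(4πDt) = 25.32 m, giving peak height M/(n_e·A·√(4πDt)) = 6.2/(0.31 × 85 × 25.32) = 0.009293 kg/m³.
(x−vt)²/(4Dt) = (12.2)²/(4 × 0.15 × 340) = 0.7296; exp(−0.7296) = 0.4821.
C = 0.009293 × 0.4821 = 0.00448 kg/m³.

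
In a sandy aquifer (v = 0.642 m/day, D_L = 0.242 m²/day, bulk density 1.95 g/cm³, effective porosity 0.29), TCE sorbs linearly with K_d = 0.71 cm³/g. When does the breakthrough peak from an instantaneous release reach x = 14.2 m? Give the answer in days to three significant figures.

124 days

Retardation factor R = 1 + ρ_b·K_d/n = 1 + 1.95 × 0.71/0.29 = 5.774.
Sorption retards both mechanisms: v_R = v/R = 0.1112 m/day, D_R = D/R = 0.04191 m²/day.
Peak time from v_R²t² + 2D_R t − x² = 0: t = (√(D_R² + v_R²x²) − D_R)/v_R².
√(D_R² + v_R²x²) = √(0.04191² + 0.1112² × 14.2²) = 1.580; v_R² = 0.01237.
t = (1.580 − 0.04191)/0.01237 = 124 days.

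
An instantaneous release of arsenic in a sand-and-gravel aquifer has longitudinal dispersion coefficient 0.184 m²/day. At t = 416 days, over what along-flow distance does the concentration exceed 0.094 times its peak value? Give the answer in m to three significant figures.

The plume is Gaussian with σ = √(2Dt) = √(2 × 0.184 × 416) = 12.37 m.
C/C_peak = exp(−Δx²/(2σ²)) = 0.094 ⇒ Δx = σ·√(−2 ln 0.094) = 12.37 × 2.175 = 26.90 m.
Width = 2Δx = 53.8 m.

53.8 m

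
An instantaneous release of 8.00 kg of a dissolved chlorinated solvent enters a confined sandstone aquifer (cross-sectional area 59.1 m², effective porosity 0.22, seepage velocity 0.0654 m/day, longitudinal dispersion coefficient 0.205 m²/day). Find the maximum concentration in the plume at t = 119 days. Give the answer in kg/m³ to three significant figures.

The peak of an instantaneous 1D plume sits at x = vt; there the Gaussian factor is 1 and C_max = M/(n_e·A·√(4πDt)), where n_e·A is the pore area the mass is dissolved in.
√(4πDt) = √(4π × 0.205 × 119) = 17.51 m, so C_max = 8.00/(0.22 × 59.1 × 17.51) = 0.0351 kg/m³.

0.0351 kg/m³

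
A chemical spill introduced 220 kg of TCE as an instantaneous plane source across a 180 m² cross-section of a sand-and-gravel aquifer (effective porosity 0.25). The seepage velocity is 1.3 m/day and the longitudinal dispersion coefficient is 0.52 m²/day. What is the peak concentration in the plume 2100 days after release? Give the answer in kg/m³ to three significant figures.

The peak of an instantaneous 1D plume sits at x = vt; there the Gaussian factor is 1 and C_max = M/(n_e·A·√(4πDt)), where n_e·A is the pore area the mass is dissolved in.
√(4πDt) = √(4π × 0.52 × 2100) = 117.1 m, so C_max = 220/(0.25 × 180 × 117.1) = 0.0417 kg/m³.

0.0417 kg/m³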